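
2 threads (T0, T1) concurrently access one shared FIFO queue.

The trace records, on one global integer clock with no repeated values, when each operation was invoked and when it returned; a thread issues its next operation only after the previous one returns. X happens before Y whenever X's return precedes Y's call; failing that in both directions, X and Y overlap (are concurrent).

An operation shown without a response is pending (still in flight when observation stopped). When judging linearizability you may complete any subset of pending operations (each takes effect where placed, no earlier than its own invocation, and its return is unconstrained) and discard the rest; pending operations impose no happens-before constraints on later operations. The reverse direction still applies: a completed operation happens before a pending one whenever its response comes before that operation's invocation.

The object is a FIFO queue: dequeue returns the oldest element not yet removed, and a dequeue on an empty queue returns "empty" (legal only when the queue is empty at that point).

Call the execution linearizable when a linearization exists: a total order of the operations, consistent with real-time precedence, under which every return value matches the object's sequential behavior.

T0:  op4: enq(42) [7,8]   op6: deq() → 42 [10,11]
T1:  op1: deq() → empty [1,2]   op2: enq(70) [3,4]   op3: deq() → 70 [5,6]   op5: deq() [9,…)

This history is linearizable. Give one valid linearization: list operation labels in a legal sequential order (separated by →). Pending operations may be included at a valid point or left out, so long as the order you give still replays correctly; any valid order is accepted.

op1 → op2 → op3 → op4 → op6

step 1: op1 deq() → empty — queue <>
step 2: op2 enq(70) — queue <70>
step 3: op3 deq() → 70 — queue <>
step 4: op4 enq(42) — queue <42>
step 5: op6 deq() → 42 — queue <>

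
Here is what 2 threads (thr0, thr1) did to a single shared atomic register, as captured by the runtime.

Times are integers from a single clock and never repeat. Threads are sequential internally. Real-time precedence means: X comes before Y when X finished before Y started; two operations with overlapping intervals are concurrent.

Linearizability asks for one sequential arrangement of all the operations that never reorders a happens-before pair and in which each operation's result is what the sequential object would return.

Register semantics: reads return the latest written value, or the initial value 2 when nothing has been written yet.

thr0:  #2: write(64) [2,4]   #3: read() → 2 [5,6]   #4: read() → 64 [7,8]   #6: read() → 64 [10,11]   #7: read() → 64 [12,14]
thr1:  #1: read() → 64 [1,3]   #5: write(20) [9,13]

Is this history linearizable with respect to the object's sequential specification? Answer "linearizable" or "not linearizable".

not linearizable

through event 5 a valid linearization exists; event 6 (#3 responding at time 6) ends that
checked exhaustively: 2 real-time-consistent orders of 3 completed operations, zero legal atomic register replays
take #1, #2, #3: step 1 already fails, because #1 read() → 64 cannot occur there
take #2, #1, #3: step 3 already fails, because #3 read() → 2 cannot occur there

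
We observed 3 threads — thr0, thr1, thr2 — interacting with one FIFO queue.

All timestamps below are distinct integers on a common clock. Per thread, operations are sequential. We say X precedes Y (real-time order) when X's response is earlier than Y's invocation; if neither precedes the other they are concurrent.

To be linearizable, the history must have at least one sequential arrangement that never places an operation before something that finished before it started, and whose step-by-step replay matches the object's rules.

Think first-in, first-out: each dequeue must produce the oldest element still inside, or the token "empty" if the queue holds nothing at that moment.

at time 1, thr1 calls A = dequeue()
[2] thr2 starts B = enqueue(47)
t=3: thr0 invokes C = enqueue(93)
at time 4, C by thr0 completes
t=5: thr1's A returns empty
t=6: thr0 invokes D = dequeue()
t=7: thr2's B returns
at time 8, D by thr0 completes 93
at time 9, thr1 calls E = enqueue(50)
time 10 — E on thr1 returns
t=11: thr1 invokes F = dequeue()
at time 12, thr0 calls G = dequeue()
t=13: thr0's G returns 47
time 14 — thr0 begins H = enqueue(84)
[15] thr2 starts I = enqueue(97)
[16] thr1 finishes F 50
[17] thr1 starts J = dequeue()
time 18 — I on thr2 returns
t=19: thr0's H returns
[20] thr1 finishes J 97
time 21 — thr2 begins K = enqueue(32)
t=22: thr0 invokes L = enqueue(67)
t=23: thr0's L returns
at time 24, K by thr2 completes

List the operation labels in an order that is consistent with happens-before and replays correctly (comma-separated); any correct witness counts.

1. A dequeue() → empty, leaving queue <>
2. C enqueue(93), leaving queue <93>
3. B enqueue(47), leaving queue <93,47>
4. D dequeue() → 93, leaving queue <47>
5. E enqueue(50), leaving queue <47,50>
6. G dequeue() → 47, leaving queue <50>
7. F dequeue() → 50, leaving queue <>
8. I enqueue(97), leaving queue <97>
9. H enqueue(84), leaving queue <97,84>
10. J dequeue() → 97, leaving queue <84>
11. K enqueue(32), leaving queue <84,32>
12. L enqueue(67), leaving queue <84,32,67>

A, C, B, D, E, G, F, I, H, J, K, L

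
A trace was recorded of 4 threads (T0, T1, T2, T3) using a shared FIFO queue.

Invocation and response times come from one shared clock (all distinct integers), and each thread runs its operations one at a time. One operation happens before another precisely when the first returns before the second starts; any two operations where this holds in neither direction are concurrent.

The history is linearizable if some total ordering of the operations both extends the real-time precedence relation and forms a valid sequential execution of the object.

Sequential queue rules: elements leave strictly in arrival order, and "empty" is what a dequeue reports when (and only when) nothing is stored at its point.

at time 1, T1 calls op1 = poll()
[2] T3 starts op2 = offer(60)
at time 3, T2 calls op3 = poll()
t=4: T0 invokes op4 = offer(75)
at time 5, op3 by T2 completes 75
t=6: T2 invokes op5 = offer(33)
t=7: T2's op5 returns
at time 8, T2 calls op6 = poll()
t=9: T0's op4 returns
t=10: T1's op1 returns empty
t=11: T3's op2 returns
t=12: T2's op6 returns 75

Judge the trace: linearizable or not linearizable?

not linearizable

already the first 12 events (up to op6's response at time 12) admit no linearization; the first 11 still do
no legal order exists: 120 real-time-consistent candidates over 6 completed FIFO queue operations, all rejected
take op1, op2, op3, op4, op5, op6: step 3 already fails, because op3 poll() → 75 cannot occur there
take op1, op2, op3, op5, op4, op6: step 3 already fails, because op3 poll() → 75 cannot occur there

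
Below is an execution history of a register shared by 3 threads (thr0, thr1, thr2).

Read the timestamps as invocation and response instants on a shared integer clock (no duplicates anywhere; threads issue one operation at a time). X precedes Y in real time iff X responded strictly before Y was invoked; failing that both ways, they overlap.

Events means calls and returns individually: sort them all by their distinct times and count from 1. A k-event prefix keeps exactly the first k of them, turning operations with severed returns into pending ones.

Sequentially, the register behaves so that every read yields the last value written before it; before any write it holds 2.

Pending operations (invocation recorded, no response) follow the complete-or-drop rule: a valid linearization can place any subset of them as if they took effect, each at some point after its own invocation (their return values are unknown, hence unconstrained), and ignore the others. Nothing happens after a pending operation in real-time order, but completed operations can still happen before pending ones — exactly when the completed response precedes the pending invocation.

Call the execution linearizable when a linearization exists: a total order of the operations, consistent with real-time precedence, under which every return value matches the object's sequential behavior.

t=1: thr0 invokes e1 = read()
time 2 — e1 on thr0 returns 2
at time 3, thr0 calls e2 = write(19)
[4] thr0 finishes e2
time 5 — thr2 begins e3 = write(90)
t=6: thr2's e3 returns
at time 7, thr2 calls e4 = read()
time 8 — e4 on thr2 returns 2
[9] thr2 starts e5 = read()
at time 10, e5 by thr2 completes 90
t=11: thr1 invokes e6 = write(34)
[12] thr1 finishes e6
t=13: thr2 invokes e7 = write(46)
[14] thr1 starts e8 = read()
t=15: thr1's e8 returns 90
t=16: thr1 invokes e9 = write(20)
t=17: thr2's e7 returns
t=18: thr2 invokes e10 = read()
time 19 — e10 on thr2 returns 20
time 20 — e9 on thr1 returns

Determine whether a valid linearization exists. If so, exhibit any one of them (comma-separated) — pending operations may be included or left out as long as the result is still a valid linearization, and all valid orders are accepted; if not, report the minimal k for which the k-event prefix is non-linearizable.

already the first 8 events (up to e4's response at time 8) admit no linearization; the first 7 still do
the sole real-time-consistent order of 4 completed operations fails the register replay
for example e1, e2, e3, e4 fails at step 4: e4 read() → 2 is not legal there

not linearizable — minimal violating prefix: 8 events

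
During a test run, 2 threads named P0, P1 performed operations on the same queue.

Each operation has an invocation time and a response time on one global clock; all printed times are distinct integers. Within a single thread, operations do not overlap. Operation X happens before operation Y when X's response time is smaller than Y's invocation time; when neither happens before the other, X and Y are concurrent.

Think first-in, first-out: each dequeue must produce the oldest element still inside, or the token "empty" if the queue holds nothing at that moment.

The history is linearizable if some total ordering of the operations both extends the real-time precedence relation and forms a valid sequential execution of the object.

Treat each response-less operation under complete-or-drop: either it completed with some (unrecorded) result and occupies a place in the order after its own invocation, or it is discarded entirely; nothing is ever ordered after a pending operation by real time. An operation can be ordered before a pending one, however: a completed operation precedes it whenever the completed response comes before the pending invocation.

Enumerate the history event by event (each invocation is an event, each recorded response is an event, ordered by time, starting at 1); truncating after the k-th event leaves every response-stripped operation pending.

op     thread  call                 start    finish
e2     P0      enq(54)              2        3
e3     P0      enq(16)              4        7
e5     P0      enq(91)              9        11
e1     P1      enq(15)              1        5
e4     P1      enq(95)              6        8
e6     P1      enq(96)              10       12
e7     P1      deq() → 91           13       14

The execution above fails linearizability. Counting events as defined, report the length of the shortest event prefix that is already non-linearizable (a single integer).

events 1..13 are linearizable; a witness order is e1, e2, e3, e4, e5, e6:
step 1: e1 enq(15) — queue <15>
step 2: e2 enq(54) — queue <15,54>
step 3: e3 enq(16) — queue <15,54,16>
step 4: e4 enq(95) — queue <15,54,16,95>
step 5: e5 enq(91) — queue <15,54,16,95,91>
step 6: e6 enq(96) — queue <15,54,16,95,91,96>
include event 14 — e7 responding at 14 — and every candidate order breaks
e.g. e1, e2, e3, e4, e5, e6, e7: illegal at step 7, since e7 deq() → 91 cannot apply there
e.g. e1, e2, e3, e4, e6, e5, e7: illegal at step 7, since e7 deq() → 91 cannot apply there

14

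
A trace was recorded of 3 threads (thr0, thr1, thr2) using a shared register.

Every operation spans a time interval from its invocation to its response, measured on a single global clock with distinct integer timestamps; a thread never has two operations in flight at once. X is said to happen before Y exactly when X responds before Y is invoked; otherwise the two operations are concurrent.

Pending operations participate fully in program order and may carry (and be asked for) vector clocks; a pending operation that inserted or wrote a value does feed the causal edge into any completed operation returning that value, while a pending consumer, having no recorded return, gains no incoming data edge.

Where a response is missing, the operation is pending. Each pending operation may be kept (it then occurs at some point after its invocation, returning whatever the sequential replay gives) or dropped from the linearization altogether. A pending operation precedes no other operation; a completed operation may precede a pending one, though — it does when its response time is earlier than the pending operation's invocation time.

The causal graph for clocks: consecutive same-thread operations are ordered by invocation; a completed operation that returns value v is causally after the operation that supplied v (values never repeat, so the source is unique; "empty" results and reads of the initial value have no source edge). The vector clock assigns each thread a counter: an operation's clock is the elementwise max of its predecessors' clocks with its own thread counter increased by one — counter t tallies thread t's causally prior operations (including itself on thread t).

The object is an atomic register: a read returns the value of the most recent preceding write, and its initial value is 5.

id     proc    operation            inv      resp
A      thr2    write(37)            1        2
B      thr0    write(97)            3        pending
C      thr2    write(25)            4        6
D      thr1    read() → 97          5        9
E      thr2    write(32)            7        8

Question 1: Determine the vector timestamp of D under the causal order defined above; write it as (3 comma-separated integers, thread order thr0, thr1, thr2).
A, invoked 1, has no incoming edges; only thr2's bump applies → (0, 0, 1)
B, invoked 3, has no incoming edges; only thr0's bump applies → (1, 0, 0)
merge at C (invoked 4): VC(A)=(0, 0, 1), own-thread bump on thr2 → (0, 0, 2)
merge at D (invoked 5): VC(B)=(1, 0, 0), own-thread bump on thr1 → (1, 1, 0)
merge at E (invoked 7): VC(C)=(0, 0, 2), own-thread bump on thr2 → (0, 0, 3)
target: VC(D) = (1, 1, 0)

(1, 1, 0)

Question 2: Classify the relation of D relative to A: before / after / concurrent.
D spans [5,9], A spans [1,2]
resp(A)=2 < inv(D)=5

after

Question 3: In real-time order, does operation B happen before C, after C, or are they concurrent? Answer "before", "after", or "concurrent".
B spans [3,…), C spans [4,6]
the intervals overlap in both directions

concurrent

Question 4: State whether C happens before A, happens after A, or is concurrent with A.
C spans [4,6], A spans [1,2]
resp(A)=2 < inv(C)=4

after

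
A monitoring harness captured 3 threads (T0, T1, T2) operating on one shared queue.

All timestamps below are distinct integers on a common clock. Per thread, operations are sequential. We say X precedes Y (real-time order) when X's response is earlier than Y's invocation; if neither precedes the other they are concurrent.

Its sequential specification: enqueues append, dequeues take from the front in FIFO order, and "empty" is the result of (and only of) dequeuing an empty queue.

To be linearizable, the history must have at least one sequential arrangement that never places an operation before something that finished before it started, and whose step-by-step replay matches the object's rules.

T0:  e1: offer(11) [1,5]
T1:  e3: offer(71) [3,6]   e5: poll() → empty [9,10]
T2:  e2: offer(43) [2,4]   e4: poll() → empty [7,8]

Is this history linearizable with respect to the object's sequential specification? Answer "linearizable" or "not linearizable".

not linearizable

through event 7 a valid linearization exists; event 8 (e4 responding at time 8) ends that
checked exhaustively: 6 real-time-consistent orders of 4 completed operations, zero legal queue replays
e.g. e1, e2, e3, e4: illegal at step 4, since e4 poll() → empty cannot apply there
e.g. e1, e3, e2, e4: illegal at step 4, since e4 poll() → empty cannot apply there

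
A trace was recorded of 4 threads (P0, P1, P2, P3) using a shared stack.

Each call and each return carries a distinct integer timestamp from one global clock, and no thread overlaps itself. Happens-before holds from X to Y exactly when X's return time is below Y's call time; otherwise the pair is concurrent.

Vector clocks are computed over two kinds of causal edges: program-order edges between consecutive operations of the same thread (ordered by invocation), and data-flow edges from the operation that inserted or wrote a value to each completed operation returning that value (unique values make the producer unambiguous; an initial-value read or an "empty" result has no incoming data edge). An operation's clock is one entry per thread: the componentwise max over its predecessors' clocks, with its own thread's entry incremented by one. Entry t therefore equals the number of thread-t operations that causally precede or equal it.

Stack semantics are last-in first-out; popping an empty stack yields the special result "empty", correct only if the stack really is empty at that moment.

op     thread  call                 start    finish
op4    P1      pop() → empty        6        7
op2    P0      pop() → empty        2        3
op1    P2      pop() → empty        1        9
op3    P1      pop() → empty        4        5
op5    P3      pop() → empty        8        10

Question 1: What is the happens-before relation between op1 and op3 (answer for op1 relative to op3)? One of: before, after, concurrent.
Answer: concurrent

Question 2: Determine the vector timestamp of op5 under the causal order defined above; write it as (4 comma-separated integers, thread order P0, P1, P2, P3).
Answer: (0, 0, 0, 1)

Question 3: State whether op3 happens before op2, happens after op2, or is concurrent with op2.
Answer: after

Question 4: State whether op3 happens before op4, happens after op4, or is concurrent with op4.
Answer: before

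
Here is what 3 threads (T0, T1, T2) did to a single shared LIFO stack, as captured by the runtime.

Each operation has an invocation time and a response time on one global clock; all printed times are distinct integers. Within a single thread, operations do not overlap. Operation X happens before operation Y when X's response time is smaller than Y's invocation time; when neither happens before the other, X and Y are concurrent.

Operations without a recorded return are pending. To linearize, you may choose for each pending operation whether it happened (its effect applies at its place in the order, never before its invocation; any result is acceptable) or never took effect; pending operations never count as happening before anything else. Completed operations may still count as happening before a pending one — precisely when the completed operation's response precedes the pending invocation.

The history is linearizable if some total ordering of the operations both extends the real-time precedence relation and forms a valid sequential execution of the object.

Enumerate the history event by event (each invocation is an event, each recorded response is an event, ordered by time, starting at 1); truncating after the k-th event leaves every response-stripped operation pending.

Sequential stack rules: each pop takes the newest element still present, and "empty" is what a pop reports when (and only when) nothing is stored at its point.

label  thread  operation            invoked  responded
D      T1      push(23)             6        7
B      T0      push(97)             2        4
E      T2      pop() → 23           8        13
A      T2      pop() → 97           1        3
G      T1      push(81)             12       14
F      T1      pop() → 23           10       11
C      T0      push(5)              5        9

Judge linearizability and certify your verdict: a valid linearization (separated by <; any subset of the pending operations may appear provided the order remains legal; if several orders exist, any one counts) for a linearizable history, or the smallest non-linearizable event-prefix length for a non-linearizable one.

prefix check: 1..12 passes, 1..13 fails once E's time-13 response joins
10 orders of the 6 completed LIFO stack ops respect real time; none is legal
include/drop combinations of the 1 pending operation (G) were all tried; none helps
e.g. A, B, C, D, E, F (pending dropped): illegal at step 1, since A pop() → 97 cannot apply there
e.g. A, B, C, D, F, E (pending dropped): illegal at step 1, since A pop() → 97 cannot apply there

not linearizable — minimal violating prefix: 13 events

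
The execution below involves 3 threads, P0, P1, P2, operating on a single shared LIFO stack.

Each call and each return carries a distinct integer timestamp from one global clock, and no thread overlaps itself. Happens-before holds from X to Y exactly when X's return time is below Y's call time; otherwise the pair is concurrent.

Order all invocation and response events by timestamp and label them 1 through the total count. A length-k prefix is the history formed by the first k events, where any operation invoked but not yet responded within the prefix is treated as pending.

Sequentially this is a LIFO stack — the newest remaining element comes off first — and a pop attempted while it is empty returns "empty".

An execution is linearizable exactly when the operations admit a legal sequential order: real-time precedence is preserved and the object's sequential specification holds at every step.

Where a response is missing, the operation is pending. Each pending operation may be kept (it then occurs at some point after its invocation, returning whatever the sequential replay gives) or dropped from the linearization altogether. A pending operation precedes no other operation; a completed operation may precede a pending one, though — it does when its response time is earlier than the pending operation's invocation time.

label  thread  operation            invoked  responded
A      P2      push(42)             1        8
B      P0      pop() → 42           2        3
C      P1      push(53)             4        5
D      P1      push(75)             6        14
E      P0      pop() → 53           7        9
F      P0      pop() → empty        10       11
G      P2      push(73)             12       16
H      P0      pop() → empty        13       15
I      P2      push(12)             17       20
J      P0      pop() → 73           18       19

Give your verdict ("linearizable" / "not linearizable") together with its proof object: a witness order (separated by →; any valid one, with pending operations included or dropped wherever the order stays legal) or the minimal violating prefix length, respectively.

linearizable — witness: A → B → C → E → F → H → D → G → J → I

step 1: A push(42) — stack <42>
step 2: B pop() → 42 — stack <>
step 3: C push(53) — stack <53>
step 4: E pop() → 53 — stack <>
step 5: F pop() → empty — stack <>
step 6: H pop() → empty — stack <>
step 7: D push(75) — stack <75>
step 8: G push(73) — stack <75,73>
step 9: J pop() → 73 — stack <75>
step 10: I push(12) — stack <75,12>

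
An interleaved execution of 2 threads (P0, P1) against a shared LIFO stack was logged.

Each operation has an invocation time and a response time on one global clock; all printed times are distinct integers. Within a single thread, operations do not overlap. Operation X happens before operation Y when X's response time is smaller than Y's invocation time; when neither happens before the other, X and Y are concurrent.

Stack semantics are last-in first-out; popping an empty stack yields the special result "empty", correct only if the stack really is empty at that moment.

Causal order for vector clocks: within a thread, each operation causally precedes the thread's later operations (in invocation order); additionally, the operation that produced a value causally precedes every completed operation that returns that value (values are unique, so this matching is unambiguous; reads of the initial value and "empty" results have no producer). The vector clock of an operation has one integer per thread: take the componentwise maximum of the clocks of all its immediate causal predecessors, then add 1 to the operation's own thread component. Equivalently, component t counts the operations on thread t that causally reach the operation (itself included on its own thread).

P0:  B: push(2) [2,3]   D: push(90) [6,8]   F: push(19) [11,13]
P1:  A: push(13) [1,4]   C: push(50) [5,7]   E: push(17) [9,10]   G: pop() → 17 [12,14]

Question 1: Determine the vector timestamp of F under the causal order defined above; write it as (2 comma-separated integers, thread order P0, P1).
(3, 0)

VC(A, invoked at 1): no causal predecessors; +1 on P1 → (0, 1)
VC(B, invoked at 2): no causal predecessors; +1 on P0 → (1, 0)
invoked at 5, C merges VC(A)=(0, 1) and bumps P1's slot → (0, 2)
invoked at 6, D merges VC(B)=(1, 0) and bumps P0's slot → (2, 0)
invoked at 9, E merges VC(C)=(0, 2) and bumps P1's slot → (0, 3)
invoked at 11, F merges VC(D)=(2, 0) and bumps P0's slot → (3, 0)
invoked at 12, G merges VC(E)=(0, 3) and bumps P1's slot → (0, 4)
target: VC(F) = (3, 0)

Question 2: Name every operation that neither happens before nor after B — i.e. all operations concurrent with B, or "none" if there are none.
A

overlap test against B [2,3]: concurrent iff the interval meets 2..3
A [1,4]: concurrent
C [5,7]: after
D [6,8]: after
E [9,10]: after
F [11,13]: after
G [12,14]: after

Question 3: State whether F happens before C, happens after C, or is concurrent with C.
after

F spans [11,13], C spans [5,7]
resp(C)=7 < inv(F)=11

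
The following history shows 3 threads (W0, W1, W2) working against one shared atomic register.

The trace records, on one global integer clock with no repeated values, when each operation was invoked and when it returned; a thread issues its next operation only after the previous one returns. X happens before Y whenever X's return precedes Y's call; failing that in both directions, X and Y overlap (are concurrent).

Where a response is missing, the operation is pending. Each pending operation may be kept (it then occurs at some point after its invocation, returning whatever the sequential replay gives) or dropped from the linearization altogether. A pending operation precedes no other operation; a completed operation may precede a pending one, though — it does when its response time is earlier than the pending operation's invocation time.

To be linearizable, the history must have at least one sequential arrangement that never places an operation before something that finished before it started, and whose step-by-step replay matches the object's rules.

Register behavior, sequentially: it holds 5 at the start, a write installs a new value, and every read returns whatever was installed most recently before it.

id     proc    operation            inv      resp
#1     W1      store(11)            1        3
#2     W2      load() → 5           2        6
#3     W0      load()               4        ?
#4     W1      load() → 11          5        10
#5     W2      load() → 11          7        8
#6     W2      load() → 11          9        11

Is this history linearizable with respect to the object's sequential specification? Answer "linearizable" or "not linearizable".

linearizable

a witness: #2, #1, #3, #4, #5, #6
1. #2 load() → 5, leaving value 5
2. #1 store(11), leaving value 11
3. #3 load() (pending, included), leaving value 11
4. #4 load() → 11, leaving value 11
5. #5 load() → 11, leaving value 11
6. #6 load() → 11, leaving value 11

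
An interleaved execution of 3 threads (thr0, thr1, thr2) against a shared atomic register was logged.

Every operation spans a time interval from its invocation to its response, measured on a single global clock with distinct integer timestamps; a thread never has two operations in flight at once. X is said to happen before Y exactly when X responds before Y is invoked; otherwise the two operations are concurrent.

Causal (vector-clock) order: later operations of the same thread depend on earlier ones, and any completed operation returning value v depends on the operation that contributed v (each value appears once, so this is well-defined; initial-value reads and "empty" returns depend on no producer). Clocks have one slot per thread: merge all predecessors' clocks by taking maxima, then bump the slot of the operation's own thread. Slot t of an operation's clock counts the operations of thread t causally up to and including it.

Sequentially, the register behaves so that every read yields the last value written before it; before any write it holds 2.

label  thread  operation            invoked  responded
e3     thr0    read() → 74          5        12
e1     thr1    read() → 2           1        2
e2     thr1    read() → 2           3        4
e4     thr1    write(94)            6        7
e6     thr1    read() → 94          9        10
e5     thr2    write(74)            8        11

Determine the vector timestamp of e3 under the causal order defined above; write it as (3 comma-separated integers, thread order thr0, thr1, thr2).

e5 (invocation 8): nothing precedes it; thr2's component alone gives (0, 0, 1)
e1 (invocation 1): nothing precedes it; thr1's component alone gives (0, 1, 0)
invoked at 3, e2 merges VC(e1)=(0, 1, 0) and bumps thr1's slot → (0, 2, 0)
invoked at 5, e3 merges VC(e5)=(0, 0, 1) and bumps thr0's slot → (1, 0, 1)
invoked at 6, e4 merges VC(e2)=(0, 2, 0) and bumps thr1's slot → (0, 3, 0)
invoked at 9, e6 merges VC(e4)=(0, 3, 0) and bumps thr1's slot → (0, 4, 0)
target: VC(e3) = (1, 0, 1)

(1, 0, 1)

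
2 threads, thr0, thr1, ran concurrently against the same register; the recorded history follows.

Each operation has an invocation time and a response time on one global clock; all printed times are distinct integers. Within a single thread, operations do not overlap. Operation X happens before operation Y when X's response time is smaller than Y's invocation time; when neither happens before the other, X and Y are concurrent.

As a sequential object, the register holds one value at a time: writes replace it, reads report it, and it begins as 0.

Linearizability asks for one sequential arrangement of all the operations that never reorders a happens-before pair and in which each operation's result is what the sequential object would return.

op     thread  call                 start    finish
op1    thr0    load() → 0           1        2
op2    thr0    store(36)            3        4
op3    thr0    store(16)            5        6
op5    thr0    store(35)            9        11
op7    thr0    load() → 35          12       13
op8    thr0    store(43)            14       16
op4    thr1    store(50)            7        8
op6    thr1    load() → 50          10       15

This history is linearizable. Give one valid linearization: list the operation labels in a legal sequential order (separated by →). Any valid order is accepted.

op1 → op2 → op3 → op4 → op6 → op5 → op7 → op8

step 1: op1 load() → 0 — value 0
step 2: op2 store(36) — value 36
step 3: op3 store(16) — value 16
step 4: op4 store(50) — value 50
step 5: op6 load() → 50 — value 50
step 6: op5 store(35) — value 35
step 7: op7 load() → 35 — value 35
step 8: op8 store(43) — value 43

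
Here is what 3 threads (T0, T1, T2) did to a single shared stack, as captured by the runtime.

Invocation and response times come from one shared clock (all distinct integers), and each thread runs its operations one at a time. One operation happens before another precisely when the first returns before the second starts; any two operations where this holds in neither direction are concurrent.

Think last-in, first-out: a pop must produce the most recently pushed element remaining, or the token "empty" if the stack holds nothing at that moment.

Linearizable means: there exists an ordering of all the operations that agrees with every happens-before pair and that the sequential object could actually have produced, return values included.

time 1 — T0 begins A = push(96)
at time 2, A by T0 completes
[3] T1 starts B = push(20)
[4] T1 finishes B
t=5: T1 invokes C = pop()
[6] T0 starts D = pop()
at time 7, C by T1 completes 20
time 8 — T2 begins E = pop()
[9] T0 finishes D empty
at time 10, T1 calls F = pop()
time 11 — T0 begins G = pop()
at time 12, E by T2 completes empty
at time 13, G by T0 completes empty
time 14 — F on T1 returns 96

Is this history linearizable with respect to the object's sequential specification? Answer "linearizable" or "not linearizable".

not linearizable

through event 11 a valid linearization exists; event 12 (E responding at time 12) ends that
every one of the 3 real-time-consistent orders over 5 completed stack ops fails the sequential spec
no escape via the 2 pending operations (F, G): every completion choice fails
take A, B, C, D, E (pending dropped): step 4 already fails, because D pop() → empty cannot occur there
take A, B, C, E, D (pending dropped): step 4 already fails, because E pop() → empty cannot occur there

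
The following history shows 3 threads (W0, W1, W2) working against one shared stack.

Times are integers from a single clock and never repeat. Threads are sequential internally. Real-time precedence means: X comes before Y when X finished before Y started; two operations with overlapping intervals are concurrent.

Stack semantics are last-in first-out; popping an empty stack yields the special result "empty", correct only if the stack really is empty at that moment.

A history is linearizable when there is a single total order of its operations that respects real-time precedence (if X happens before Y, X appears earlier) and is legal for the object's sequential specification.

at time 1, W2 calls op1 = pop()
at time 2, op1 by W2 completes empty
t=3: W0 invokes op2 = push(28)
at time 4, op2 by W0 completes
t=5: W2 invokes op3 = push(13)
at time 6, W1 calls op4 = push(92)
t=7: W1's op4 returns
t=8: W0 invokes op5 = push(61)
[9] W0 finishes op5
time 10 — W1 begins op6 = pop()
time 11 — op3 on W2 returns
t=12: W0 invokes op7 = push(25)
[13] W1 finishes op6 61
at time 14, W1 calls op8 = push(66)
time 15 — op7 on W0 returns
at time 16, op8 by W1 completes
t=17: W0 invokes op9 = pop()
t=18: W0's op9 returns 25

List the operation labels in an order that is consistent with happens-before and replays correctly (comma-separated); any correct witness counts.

1. op1 pop() → empty, leaving stack <>
2. op2 push(28), leaving stack <28>
3. op3 push(13), leaving stack <28,13>
4. op4 push(92), leaving stack <28,13,92>
5. op5 push(61), leaving stack <28,13,92,61>
6. op6 pop() → 61, leaving stack <28,13,92>
7. op8 push(66), leaving stack <28,13,92,66>
8. op7 push(25), leaving stack <28,13,92,66,25>
9. op9 pop() → 25, leaving stack <28,13,92,66>

op1, op2, op3, op4, op5, op6, op8, op7, op9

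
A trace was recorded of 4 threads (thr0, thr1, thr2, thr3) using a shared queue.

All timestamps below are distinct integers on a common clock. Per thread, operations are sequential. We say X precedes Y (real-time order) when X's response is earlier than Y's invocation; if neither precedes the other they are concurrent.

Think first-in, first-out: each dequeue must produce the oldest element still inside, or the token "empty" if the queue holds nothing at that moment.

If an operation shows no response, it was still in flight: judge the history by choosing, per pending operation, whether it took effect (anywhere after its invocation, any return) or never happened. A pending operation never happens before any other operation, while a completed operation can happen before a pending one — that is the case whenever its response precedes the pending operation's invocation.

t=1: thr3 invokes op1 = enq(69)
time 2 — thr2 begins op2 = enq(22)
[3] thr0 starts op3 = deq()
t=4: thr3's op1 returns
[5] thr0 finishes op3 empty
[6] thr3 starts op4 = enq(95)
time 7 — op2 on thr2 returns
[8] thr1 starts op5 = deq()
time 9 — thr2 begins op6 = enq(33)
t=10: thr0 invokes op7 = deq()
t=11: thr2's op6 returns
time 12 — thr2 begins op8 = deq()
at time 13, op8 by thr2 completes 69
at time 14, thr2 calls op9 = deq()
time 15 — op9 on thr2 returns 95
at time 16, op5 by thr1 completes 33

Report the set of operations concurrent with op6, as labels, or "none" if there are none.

op4, op5, op7

op6 spans [9,11]: anything still running between times 9 and 11 counts as concurrent
op1 [1,4]: before
op2 [2,7]: before
op3 [3,5]: before
op4 [6,…): concurrent
op5 [8,16]: concurrent
op7 [10,…): concurrent
op8 [12,13]: after
op9 [14,15]: after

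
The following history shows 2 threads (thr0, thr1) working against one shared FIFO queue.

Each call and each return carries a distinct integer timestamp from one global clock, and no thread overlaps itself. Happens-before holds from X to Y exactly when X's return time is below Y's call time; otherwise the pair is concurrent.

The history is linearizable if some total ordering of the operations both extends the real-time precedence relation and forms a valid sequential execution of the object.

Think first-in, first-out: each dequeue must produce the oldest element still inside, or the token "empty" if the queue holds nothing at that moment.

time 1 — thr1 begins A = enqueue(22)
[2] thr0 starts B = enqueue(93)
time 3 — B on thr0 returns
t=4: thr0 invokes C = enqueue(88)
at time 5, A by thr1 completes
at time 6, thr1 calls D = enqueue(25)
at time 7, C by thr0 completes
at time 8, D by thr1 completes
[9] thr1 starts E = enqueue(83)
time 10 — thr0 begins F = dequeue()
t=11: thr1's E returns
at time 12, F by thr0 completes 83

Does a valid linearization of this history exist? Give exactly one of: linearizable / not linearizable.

already the first 12 events (up to F's response at time 12) admit no linearization; the first 11 still do
10 orders of the 6 completed FIFO queue ops respect real time; none is legal
one such order, A, B, C, D, E, F, breaks at step 6 where F dequeue() → 83 is illegal
one such order, A, B, C, D, F, E, breaks at step 5 where F dequeue() → 83 is illegal

not linearizable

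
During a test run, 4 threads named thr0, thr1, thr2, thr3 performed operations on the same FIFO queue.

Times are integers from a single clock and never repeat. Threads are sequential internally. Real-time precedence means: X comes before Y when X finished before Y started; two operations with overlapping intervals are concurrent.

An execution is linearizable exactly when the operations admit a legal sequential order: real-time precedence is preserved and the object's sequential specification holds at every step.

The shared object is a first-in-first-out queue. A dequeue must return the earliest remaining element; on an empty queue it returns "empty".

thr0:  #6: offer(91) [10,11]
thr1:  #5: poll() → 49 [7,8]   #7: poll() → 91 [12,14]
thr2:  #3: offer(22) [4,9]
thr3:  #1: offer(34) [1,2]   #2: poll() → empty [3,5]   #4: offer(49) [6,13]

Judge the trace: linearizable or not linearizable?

through event 4 a valid linearization exists; event 5 (#2 responding at time 5) ends that
one real-time candidate order over the 2 completed operations — the FIFO queue replay rejects it
completion choices over the 1 pending operation (#3) were checked; none helps
take #1, #2 (pending dropped): step 2 already fails, because #2 poll() → empty cannot occur there

not linearizable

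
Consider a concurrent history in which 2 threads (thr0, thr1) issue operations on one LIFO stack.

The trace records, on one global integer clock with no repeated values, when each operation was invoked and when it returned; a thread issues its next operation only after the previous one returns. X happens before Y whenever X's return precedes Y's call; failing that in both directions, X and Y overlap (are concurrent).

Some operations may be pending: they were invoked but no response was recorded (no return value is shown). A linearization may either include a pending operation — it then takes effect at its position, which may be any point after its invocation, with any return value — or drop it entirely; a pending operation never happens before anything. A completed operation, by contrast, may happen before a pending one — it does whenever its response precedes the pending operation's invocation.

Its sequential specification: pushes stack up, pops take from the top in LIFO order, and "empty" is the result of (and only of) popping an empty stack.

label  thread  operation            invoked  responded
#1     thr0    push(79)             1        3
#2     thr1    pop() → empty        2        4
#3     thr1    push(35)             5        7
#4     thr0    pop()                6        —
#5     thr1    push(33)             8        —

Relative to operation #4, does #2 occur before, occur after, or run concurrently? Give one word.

#2 spans [2,4], #4 spans [6,…)
resp(#2)=4 < inv(#4)=6

before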